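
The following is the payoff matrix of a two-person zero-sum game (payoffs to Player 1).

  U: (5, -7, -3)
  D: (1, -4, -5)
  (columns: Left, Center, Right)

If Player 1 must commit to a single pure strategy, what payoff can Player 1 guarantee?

Row minima: U → -7, D → -5.
The best of these is -5.

-5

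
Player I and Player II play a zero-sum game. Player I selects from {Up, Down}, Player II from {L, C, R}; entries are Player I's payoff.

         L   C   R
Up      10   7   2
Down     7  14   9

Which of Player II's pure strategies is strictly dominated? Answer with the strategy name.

R holds Player I's payoff strictly below C in every row: 2 < 7, 9 < 14.
So C is strictly dominated for Player II.

C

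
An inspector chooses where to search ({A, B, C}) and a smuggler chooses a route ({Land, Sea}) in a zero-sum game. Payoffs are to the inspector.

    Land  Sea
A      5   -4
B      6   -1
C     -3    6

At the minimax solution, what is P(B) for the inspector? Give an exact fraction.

9/16

Row minima: A → -4, B → -1, C → -3; maximin = -1.
Column maxima: Land → 6, Sea → 6; minimax = 6.
-1 ≠ 6, so there is no saddle point; optimal play is mixed.
A is strictly dominated by B, so the inspector never plays it.
On the remaining 2×2 (B, C vs Land, Sea):
Let the inspector play B with probability p. Expected payoff against Land: 6p + (-3)(1−p) = 9p − 3; against Sea: (-1)p + 6(1−p) = −7p + 6.
Setting these equal: 9p − 3 = −7p + 6 ⇒ 16p = 9 ⇒ p = 9/16, and the value is (9)·(9/16) − 3 = 33/16.
For the smuggler: with q = P(Land), equating B's and C's payoffs gives 7q − 1 = −9q + 6 ⇒ q = 7/16.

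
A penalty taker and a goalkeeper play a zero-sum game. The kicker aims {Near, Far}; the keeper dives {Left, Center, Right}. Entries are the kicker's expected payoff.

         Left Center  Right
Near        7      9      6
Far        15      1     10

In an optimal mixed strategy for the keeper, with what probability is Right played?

Row minima: Near → 6, Far → 1; maximin = 6.
Column maxima: Left → 15, Center → 9, Right → 10; minimax = 9.
6 ≠ 9, so there is no saddle point; optimal play is mixed.
Left is strictly dominated by Right (it gives the kicker strictly more in every row), so the keeper never plays it.
On the remaining 2×2 (Near, Far vs Center, Right):
Let the kicker play Near with probability p. Expected payoff against Center: 9p + 1(1−p) = 8p + 1; against Right: 6p + 10(1−p) = −4p + 10.
Setting these equal: 8p + 1 = −4p + 10 ⇒ 12p = 9 ⇒ p = 3/4, and the value is (8)·(3/4) + 1 = 7.
For the keeper: with q = P(Center), equating Near's and Far's payoffs gives 3q + 6 = −9q + 10 ⇒ q = 1/3.

2/3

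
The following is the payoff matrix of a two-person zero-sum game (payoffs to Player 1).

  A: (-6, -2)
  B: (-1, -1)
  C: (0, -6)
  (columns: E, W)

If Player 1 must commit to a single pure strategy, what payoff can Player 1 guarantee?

Row minima: A → -6, B → -1, C → -6.
The best of these is -1.

-1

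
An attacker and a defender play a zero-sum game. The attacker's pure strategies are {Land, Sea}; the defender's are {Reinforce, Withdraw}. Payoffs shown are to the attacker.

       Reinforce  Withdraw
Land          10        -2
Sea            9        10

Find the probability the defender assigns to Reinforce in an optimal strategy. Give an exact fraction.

12/13

Row minima: Land → -2, Sea → 9; maximin = 9.
Column maxima: Reinforce → 10, Withdraw → 10; minimax = 10.
9 ≠ 10, so there is no saddle point; optimal play is mixed.
Let the attacker play Land with probability p. Expected payoff against Reinforce: 10p + 9(1−p) = p + 9; against Withdraw: (-2)p + 10(1−p) = −12p + 10.
Setting these equal: p + 9 = −12p + 10 ⇒ 13p = 1 ⇒ p = 1/13, and the value is (1)·(1/13) + 9 = 118/13.
For the defender: with q = P(Reinforce), equating Land's and Sea's payoffs gives 12q − 2 = −q + 10 ⇒ q = 12/13.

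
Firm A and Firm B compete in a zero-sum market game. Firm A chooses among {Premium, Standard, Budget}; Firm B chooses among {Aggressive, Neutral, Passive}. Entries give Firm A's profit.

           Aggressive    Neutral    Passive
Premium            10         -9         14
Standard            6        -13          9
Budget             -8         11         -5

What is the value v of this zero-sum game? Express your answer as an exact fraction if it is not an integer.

1

Row minima: Premium → -9, Standard → -13, Budget → -8; maximin = -8.
Column maxima: Aggressive → 10, Neutral → 11, Passive → 14; minimax = 10.
-8 ≠ 10, so there is no saddle point; optimal play is mixed.
Standard is strictly dominated by Premium, so Firm A never plays it.
Passive is strictly dominated by Aggressive (it gives Firm A strictly more in every row), so Firm B never plays it.
On the remaining 2×2 (Premium, Budget vs Aggressive, Neutral):
Let Firm A play Premium with probability p. Expected payoff against Aggressive: 10p + (-8)(1−p) = 18p − 8; against Neutral: (-9)p + 11(1−p) = −20p + 11.
Setting these equal: 18p − 8 = −20p + 11 ⇒ 38p = 19 ⇒ p = 1/2, and the value is (18)·(1/2) − 8 = 1.
For Firm B: with q = P(Aggressive), equating Premium's and Budget's payoffs gives 19q − 9 = −19q + 11 ⇒ q = 10/19.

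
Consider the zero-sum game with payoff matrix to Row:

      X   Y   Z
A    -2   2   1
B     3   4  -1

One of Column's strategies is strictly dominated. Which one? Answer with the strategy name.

X holds Row's payoff strictly below Y in every row: -2 < 2, 3 < 4.
So Y is strictly dominated for Column.

Y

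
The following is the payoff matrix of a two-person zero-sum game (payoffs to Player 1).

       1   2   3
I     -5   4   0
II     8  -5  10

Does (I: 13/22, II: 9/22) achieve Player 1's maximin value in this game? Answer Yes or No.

Yes

Against 1 this mix gives (13/22)·(-5) + (9/22)·8 = 7/22.
Against 2 this mix gives (13/22)·4 + (9/22)·(-5) = 7/22.
Against 3 this mix gives (13/22)·0 + (9/22)·10 = 45/11.
All of Player 2's active replies (1, 2) yield 7/22, and no column does worse for Player 1. The mix makes Player 2 indifferent and guarantees 7/22, so it is optimal.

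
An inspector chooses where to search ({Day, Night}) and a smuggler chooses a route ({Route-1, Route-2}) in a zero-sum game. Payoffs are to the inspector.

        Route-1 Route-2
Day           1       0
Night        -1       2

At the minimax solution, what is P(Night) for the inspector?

Row minima: Day → 0, Night → -1; maximin = 0.
Column maxima: Route-1 → 1, Route-2 → 2; minimax = 1.
0 ≠ 1, so there is no saddle point; optimal play is mixed.
Let the inspector play Day with probability p. Expected payoff against Route-1: 1p + (-1)(1−p) = 2p − 1; against Route-2: 0p + 2(1−p) = −2p + 2.
Setting these equal: 2p − 1 = −2p + 2 ⇒ 4p = 3 ⇒ p = 3/4, and the value is (2)·(3/4) − 1 = 1/2.
For the smuggler: with q = P(Route-1), equating Day's and Night's payoffs gives q = −3q + 2 ⇒ q = 1/2.

1/4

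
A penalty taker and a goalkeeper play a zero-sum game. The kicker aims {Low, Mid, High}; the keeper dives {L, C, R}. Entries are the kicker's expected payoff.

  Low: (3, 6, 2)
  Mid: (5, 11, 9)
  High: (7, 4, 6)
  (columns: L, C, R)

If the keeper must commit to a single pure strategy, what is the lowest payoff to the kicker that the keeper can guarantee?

7

Column maxima: L → 7, C → 11, R → 9.
The smallest of these is 7.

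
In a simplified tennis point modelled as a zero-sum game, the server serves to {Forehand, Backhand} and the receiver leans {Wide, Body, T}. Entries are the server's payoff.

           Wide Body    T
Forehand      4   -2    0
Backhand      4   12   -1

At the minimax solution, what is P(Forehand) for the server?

Row minima: Forehand → -2, Backhand → -1; maximin = -1.
Column maxima: Wide → 4, Body → 12, T → 0; minimax = 0.
-1 ≠ 0, so there is no saddle point; optimal play is mixed.
Wide is strictly dominated by T (it gives the server strictly more in every row), so the receiver never plays it.
On the remaining 2×2 (Forehand, Backhand vs Body, T):
Let the server play Forehand with probability p. Expected payoff against Body: (-2)p + 12(1−p) = −14p + 12; against T: 0p + (-1)(1−p) = p − 1.
Setting these equal: −14p + 12 = p − 1 ⇒ −15p = -13 ⇒ p = 13/15, and the value is (-14)·(13/15) + 12 = -2/15.
For the receiver: with q = P(Body), equating Forehand's and Backhand's payoffs gives −2q = 13q − 1 ⇒ q = 1/15.

13/15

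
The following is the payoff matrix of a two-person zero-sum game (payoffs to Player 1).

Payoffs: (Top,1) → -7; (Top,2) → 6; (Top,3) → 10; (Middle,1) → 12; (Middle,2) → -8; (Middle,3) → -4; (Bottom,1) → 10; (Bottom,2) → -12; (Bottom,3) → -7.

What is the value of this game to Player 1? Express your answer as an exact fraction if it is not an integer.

Row minima: Top → -7, Middle → -8, Bottom → -12; maximin = -7.
Column maxima: 1 → 12, 2 → 6, 3 → 10; minimax = 6.
-7 ≠ 6, so there is no saddle point; optimal play is mixed.
Bottom is strictly dominated by Middle, so Player 1 never plays it.
3 is strictly dominated by 2 (it gives Player 1 strictly more in every row), so Player 2 never plays it.
On the remaining 2×2 (Top, Middle vs 1, 2):
Let Player 1 play Top with probability p. Expected payoff against 1: (-7)p + 12(1−p) = −19p + 12; against 2: 6p + (-8)(1−p) = 14p − 8.
Setting these equal: −19p + 12 = 14p − 8 ⇒ −33p = -20 ⇒ p = 20/33, and the value is (-19)·(20/33) + 12 = 16/33.
For Player 2: with q = P(1), equating Top's and Middle's payoffs gives −13q + 6 = 20q − 8 ⇒ q = 14/33.

16/33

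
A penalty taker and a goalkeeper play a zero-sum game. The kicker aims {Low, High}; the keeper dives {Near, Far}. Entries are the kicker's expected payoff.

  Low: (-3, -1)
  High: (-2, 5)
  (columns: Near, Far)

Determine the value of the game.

Row minima: Low → -3, High → -2; maximin = -2.
Column maxima: Near → -2, Far → 5; minimax = -2.
Since maximin = minimax = -2, there is a saddle point and the value is -2.

-2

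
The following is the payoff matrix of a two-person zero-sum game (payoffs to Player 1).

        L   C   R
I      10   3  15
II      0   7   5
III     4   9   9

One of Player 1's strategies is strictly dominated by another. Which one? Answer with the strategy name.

II

III gives a strictly higher payoff than II against every column: 4 > 0, 9 > 7, 9 > 5.
So II is strictly dominated and Player 1 never plays it.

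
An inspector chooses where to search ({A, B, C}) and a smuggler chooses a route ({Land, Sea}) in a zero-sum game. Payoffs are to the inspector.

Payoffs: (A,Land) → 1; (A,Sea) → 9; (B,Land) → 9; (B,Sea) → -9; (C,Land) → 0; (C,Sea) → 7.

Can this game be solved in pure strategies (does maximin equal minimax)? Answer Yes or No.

No

Row minima: A → 1, B → -9, C → 0; maximin = 1.
Column maxima: Land → 9, Sea → 9; minimax = 9.
1 ≠ 9, so no pure-strategy equilibrium exists.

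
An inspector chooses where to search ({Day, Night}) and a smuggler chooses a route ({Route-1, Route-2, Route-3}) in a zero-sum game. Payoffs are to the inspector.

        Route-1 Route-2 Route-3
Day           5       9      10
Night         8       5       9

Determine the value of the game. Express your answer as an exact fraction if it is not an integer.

47/7

Row minima: Day → 5, Night → 5; maximin = 5.
Column maxima: Route-1 → 8, Route-2 → 9, Route-3 → 10; minimax = 8.
5 ≠ 8, so there is no saddle point; optimal play is mixed.
Route-3 is strictly dominated by Route-1 (it gives the inspector strictly more in every row), so the smuggler never plays it.
On the remaining 2×2 (Day, Night vs Route-1, Route-2):
Let the inspector play Day with probability p. Expected payoff against Route-1: 5p + 8(1−p) = −3p + 8; against Route-2: 9p + 5(1−p) = 4p + 5.
Setting these equal: −3p + 8 = 4p + 5 ⇒ −7p = -3 ⇒ p = 3/7, and the value is (-3)·(3/7) + 8 = 47/7.
For the smuggler: with q = P(Route-1), equating Day's and Night's payoffs gives −4q + 9 = 3q + 5 ⇒ q = 4/7.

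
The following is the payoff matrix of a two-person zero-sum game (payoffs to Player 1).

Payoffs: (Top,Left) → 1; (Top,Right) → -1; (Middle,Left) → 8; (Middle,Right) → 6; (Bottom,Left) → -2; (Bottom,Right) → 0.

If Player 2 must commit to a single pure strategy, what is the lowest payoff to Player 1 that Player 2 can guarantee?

6

Column maxima: Left → 8, Right → 6.
The smallest of these is 6.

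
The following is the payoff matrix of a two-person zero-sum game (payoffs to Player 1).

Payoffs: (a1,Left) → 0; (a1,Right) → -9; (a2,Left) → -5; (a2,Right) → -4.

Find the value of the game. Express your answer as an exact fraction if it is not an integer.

Row minima: a1 → -9, a2 → -5; maximin = -5.
Column maxima: Left → 0, Right → -4; minimax = -4.
-5 ≠ -4, so there is no saddle point; optimal play is mixed.
Let Player 1 play a1 with probability p. Expected payoff against Left: 0p + (-5)(1−p) = 5p − 5; against Right: (-9)p + (-4)(1−p) = −5p − 4.
Setting these equal: 5p − 5 = −5p − 4 ⇒ 10p = 1 ⇒ p = 1/10, and the value is (5)·(1/10) − 5 = -9/2.
For Player 2: with q = P(Left), equating a1's and a2's payoffs gives 9q − 9 = −q − 4 ⇒ q = 1/2.

-9/2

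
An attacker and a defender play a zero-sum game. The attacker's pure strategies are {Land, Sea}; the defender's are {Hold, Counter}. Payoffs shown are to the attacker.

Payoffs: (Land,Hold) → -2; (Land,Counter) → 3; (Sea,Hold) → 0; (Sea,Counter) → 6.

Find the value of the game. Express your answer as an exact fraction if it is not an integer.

0

Row minima: Land → -2, Sea → 0; maximin = 0.
Column maxima: Hold → 0, Counter → 6; minimax = 0.
Since maximin = minimax = 0, there is a saddle point and the value is 0.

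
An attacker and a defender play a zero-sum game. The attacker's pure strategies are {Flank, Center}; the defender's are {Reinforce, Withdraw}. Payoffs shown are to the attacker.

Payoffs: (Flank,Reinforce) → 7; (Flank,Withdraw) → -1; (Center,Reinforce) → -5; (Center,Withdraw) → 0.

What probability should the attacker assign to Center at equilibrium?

Row minima: Flank → -1, Center → -5; maximin = -1.
Column maxima: Reinforce → 7, Withdraw → 0; minimax = 0.
-1 ≠ 0, so there is no saddle point; optimal play is mixed.
Let the attacker play Flank with probability p. Expected payoff against Reinforce: 7p + (-5)(1−p) = 12p − 5; against Withdraw: (-1)p + 0(1−p) = −p.
Setting these equal: 12p − 5 = −p ⇒ 13p = 5 ⇒ p = 5/13, and the value is (12)·(5/13) − 5 = -5/13.
For the defender: with q = P(Reinforce), equating Flank's and Center's payoffs gives 8q − 1 = −5q ⇒ q = 1/13.

8/13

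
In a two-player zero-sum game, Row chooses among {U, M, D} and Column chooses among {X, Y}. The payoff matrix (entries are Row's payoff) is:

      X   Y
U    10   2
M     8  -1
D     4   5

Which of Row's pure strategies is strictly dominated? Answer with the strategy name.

U gives a strictly higher payoff than M against every column: 10 > 8, 2 > -1.
So M is strictly dominated and Row never plays it.

M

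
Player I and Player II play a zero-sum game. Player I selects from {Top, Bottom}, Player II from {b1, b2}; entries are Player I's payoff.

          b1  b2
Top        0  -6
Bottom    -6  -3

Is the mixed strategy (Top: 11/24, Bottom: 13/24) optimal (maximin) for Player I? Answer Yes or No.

No

Against b1 this mix gives (11/24)·0 + (13/24)·(-6) = -13/4.
Against b2 this mix gives (11/24)·(-6) + (13/24)·(-3) = -35/8.
Player II will play b2, holding Player I to -35/8. Shifting weight toward the row that does better against b2 would raise this floor (the equalizing mix achieves -4 against both b2 and b1), so the proposed strategy is not optimal.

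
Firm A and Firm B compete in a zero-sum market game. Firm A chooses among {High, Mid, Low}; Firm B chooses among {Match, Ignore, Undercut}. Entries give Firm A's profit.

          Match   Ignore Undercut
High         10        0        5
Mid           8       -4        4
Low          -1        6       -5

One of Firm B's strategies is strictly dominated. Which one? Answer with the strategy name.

Match

Undercut holds Firm A's payoff strictly below Match in every row: 5 < 10, 4 < 8, -5 < -1.
So Match is strictly dominated for Firm B.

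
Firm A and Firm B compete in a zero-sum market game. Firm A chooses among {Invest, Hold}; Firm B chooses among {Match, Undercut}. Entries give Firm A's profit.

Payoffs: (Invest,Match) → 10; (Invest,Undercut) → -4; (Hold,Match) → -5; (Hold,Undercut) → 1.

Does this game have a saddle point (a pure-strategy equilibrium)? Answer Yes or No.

No

Row minima: Invest → -4, Hold → -5; maximin = -4.
Column maxima: Match → 10, Undercut → 1; minimax = 1.
-4 ≠ 1, so no pure-strategy equilibrium exists.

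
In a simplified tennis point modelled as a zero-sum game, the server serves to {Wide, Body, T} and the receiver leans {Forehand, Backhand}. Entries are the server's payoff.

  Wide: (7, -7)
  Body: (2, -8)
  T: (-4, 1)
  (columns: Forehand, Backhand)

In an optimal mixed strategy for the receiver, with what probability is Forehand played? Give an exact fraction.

8/19

Row minima: Wide → -7, Body → -8, T → -4; maximin = -4.
Column maxima: Forehand → 7, Backhand → 1; minimax = 1.
-4 ≠ 1, so there is no saddle point; optimal play is mixed.
Body is strictly dominated by Wide, so the server never plays it.
On the remaining 2×2 (Wide, T vs Forehand, Backhand):
Let the server play Wide with probability p. Expected payoff against Forehand: 7p + (-4)(1−p) = 11p − 4; against Backhand: (-7)p + 1(1−p) = −8p + 1.
Setting these equal: 11p − 4 = −8p + 1 ⇒ 19p = 5 ⇒ p = 5/19, and the value is (11)·(5/19) − 4 = -21/19.
For the receiver: with q = P(Forehand), equating Wide's and T's payoffs gives 14q − 7 = −5q + 1 ⇒ q = 8/19.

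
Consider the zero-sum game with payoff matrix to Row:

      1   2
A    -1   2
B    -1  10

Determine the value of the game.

Row minima: A → -1, B → -1; maximin = -1.
Column maxima: 1 → -1, 2 → 10; minimax = -1.
Since maximin = minimax = -1, there is a saddle point and the value is -1.

-1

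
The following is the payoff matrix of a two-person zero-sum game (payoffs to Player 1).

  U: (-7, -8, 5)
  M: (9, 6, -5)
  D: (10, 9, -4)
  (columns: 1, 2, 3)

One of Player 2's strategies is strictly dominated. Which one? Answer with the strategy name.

2 holds Player 1's payoff strictly below 1 in every row: -8 < -7, 6 < 9, 9 < 10.
So 1 is strictly dominated for Player 2.

1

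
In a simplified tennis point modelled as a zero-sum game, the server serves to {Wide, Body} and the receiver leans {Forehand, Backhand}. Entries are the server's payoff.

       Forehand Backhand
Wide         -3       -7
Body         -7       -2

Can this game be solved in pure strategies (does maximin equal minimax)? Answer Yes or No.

Row minima: Wide → -7, Body → -7; maximin = -7.
Column maxima: Forehand → -3, Backhand → -2; minimax = -3.
-7 ≠ -3, so no pure-strategy equilibrium exists.

No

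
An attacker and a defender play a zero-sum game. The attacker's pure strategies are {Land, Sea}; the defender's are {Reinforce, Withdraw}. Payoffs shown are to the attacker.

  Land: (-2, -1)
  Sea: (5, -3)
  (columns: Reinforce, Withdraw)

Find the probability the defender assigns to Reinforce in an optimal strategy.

2/9

Row minima: Land → -2, Sea → -3; maximin = -2.
Column maxima: Reinforce → 5, Withdraw → -1; minimax = -1.
-2 ≠ -1, so there is no saddle point; optimal play is mixed.
Let the attacker play Land with probability p. Expected payoff against Reinforce: (-2)p + 5(1−p) = −7p + 5; against Withdraw: (-1)p + (-3)(1−p) = 2p − 3.
Setting these equal: −7p + 5 = 2p − 3 ⇒ −9p = -8 ⇒ p = 8/9, and the value is (-7)·(8/9) + 5 = -11/9.
For the defender: with q = P(Reinforce), equating Land's and Sea's payoffs gives −q − 1 = 8q − 3 ⇒ q = 2/9.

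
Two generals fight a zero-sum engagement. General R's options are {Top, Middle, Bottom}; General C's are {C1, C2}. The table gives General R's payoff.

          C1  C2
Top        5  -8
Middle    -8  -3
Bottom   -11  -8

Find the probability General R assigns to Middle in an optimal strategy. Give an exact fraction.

Row minima: Top → -8, Middle → -8, Bottom → -11; maximin = -8.
Column maxima: C1 → 5, C2 → -3; minimax = -3.
-8 ≠ -3, so there is no saddle point; optimal play is mixed.
Bottom is strictly dominated by Middle, so General R never plays it.
On the remaining 2×2 (Top, Middle vs C1, C2):
Let General R play Top with probability p. Expected payoff against C1: 5p + (-8)(1−p) = 13p − 8; against C2: (-8)p + (-3)(1−p) = −5p − 3.
Setting these equal: 13p − 8 = −5p − 3 ⇒ 18p = 5 ⇒ p = 5/18, and the value is (13)·(5/18) − 8 = -79/18.
For General C: with q = P(C1), equating Top's and Middle's payoffs gives 13q − 8 = −5q − 3 ⇒ q = 5/18.

13/18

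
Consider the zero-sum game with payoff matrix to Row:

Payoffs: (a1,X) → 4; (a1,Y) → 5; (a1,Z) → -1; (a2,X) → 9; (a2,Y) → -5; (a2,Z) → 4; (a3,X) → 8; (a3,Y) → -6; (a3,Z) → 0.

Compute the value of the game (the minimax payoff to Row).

1

Row minima: a1 → -1, a2 → -5, a3 → -6; maximin = -1.
Column maxima: X → 9, Y → 5, Z → 4; minimax = 4.
-1 ≠ 4, so there is no saddle point; optimal play is mixed.
a3 is strictly dominated by a2, so Row never plays it.
X is strictly dominated by Z (it gives Row strictly more in every row), so Column never plays it.
On the remaining 2×2 (a1, a2 vs Y, Z):
Let Row play a1 with probability p. Expected payoff against Y: 5p + (-5)(1−p) = 10p − 5; against Z: (-1)p + 4(1−p) = −5p + 4.
Setting these equal: 10p − 5 = −5p + 4 ⇒ 15p = 9 ⇒ p = 3/5, and the value is (10)·(3/5) − 5 = 1.
For Column: with q = P(Y), equating a1's and a2's payoffs gives 6q − 1 = −9q + 4 ⇒ q = 1/3.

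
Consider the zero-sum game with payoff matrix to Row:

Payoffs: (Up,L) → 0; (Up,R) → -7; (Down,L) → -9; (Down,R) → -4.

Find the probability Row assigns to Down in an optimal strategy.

7/12

Row minima: Up → -7, Down → -9; maximin = -7.
Column maxima: L → 0, R → -4; minimax = -4.
-7 ≠ -4, so there is no saddle point; optimal play is mixed.
Let Row play Up with probability p. Expected payoff against L: 0p + (-9)(1−p) = 9p − 9; against R: (-7)p + (-4)(1−p) = −3p − 4.
Setting these equal: 9p − 9 = −3p − 4 ⇒ 12p = 5 ⇒ p = 5/12, and the value is (9)·(5/12) − 9 = -21/4.
For Column: with q = P(L), equating Up's and Down's payoffs gives 7q − 7 = −5q − 4 ⇒ q = 1/4.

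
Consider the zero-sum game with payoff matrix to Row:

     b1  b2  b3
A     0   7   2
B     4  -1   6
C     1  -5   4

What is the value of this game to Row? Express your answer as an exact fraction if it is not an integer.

7/3

Row minima: A → 0, B → -1, C → -5; maximin = 0.
Column maxima: b1 → 4, b2 → 7, b3 → 6; minimax = 4.
0 ≠ 4, so there is no saddle point; optimal play is mixed.
C is strictly dominated by B, so Row never plays it.
b3 is strictly dominated by b1 (it gives Row strictly more in every row), so Column never plays it.
On the remaining 2×2 (A, B vs b1, b2):
Let Row play A with probability p. Expected payoff against b1: 0p + 4(1−p) = −4p + 4; against b2: 7p + (-1)(1−p) = 8p − 1.
Setting these equal: −4p + 4 = 8p − 1 ⇒ −12p = -5 ⇒ p = 5/12, and the value is (-4)·(5/12) + 4 = 7/3.
For Column: with q = P(b1), equating A's and B's payoffs gives −7q + 7 = 5q − 1 ⇒ q = 2/3.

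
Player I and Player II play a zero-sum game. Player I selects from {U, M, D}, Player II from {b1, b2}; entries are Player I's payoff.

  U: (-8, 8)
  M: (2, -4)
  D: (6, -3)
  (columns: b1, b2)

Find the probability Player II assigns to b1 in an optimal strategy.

11/25

Row minima: U → -8, M → -4, D → -3; maximin = -3.
Column maxima: b1 → 6, b2 → 8; minimax = 6.
-3 ≠ 6, so there is no saddle point; optimal play is mixed.
M is strictly dominated by D, so Player I never plays it.
On the remaining 2×2 (U, D vs b1, b2):
Let Player I play U with probability p. Expected payoff against b1: (-8)p + 6(1−p) = −14p + 6; against b2: 8p + (-3)(1−p) = 11p − 3.
Setting these equal: −14p + 6 = 11p − 3 ⇒ −25p = -9 ⇒ p = 9/25, and the value is (-14)·(9/25) + 6 = 24/25.
For Player II: with q = P(b1), equating U's and D's payoffs gives −16q + 8 = 9q − 3 ⇒ q = 11/25.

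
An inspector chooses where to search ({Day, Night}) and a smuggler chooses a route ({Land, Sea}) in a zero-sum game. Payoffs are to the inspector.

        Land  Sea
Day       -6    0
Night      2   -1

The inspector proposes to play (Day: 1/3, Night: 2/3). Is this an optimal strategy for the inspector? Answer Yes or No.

Against Land this mix gives (1/3)·(-6) + (2/3)·2 = -2/3.
Against Sea this mix gives (1/3)·0 + (2/3)·(-1) = -2/3.
All of the smuggler's active replies (Land, Sea) yield -2/3, and no column does worse for the inspector. The mix makes the smuggler indifferent and guarantees -2/3, so it is optimal.

Yes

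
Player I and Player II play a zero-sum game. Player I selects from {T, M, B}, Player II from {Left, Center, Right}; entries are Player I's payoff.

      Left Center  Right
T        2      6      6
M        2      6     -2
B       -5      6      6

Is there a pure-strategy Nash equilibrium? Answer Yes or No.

Row minima: T → 2, M → -2, B → -5; maximin = 2.
Column maxima: Left → 2, Center → 6, Right → 6; minimax = 2.
maximin = minimax = 2, so a saddle point exists.

Yes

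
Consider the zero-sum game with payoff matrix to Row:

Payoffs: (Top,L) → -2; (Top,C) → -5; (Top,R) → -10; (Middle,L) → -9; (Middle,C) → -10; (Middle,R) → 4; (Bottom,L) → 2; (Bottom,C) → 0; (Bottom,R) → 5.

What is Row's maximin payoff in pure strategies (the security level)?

0

Row minima: Top → -10, Middle → -10, Bottom → 0.
The best of these is 0.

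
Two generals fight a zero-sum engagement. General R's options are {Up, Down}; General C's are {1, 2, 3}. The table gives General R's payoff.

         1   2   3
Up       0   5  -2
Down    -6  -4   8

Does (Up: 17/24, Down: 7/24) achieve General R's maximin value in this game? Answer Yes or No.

No

Against 1 this mix gives (17/24)·0 + (7/24)·(-6) = -7/4.
Against 2 this mix gives (17/24)·5 + (7/24)·(-4) = 19/8.
Against 3 this mix gives (17/24)·(-2) + (7/24)·8 = 11/12.
General C will play 1, holding General R to -7/4. Shifting weight toward the row that does better against 1 would raise this floor (the equalizing mix achieves -3/4 against both 1 and 3), so the proposed strategy is not optimal.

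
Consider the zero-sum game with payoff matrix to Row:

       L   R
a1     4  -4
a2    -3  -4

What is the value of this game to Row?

Row minima: a1 → -4, a2 → -4; maximin = -4.
Column maxima: L → 4, R → -4; minimax = -4.
Since maximin = minimax = -4, there is a saddle point and the value is -4.

-4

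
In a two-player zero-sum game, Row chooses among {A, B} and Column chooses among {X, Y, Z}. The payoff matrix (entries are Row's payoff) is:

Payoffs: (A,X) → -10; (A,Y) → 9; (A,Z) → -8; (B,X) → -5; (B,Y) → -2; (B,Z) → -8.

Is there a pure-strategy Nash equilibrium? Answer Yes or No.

Row minima: A → -10, B → -8; maximin = -8.
Column maxima: X → -5, Y → 9, Z → -8; minimax = -8.
maximin = minimax = -8, so a saddle point exists.

Yes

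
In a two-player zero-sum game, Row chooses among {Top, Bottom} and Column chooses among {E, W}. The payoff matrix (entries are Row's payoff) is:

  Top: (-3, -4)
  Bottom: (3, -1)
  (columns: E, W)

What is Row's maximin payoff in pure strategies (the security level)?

Row minima: Top → -4, Bottom → -1.
The best of these is -1.

-1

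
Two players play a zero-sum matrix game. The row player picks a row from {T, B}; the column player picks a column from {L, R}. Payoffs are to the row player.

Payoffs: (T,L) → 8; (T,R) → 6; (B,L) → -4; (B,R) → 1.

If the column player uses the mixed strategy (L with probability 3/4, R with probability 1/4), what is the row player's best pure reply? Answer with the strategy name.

T

Expected payoff of T: (3/4)·8 + (1/4)·6 = 15/2.
Expected payoff of B: (3/4)·(-4) + (1/4)·1 = -11/4.
The largest is 15/2, so the row player's best response is T.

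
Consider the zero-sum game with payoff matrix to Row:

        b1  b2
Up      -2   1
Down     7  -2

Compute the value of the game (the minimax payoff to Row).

1/4

Row minima: Up → -2, Down → -2; maximin = -2.
Column maxima: b1 → 7, b2 → 1; minimax = 1.
-2 ≠ 1, so there is no saddle point; optimal play is mixed.
Let Row play Up with probability p. Expected payoff against b1: (-2)p + 7(1−p) = −9p + 7; against b2: 1p + (-2)(1−p) = 3p − 2.
Setting these equal: −9p + 7 = 3p − 2 ⇒ −12p = -9 ⇒ p = 3/4, and the value is (-9)·(3/4) + 7 = 1/4.
For Column: with q = P(b1), equating Up's and Down's payoffs gives −3q + 1 = 9q − 2 ⇒ q = 1/4.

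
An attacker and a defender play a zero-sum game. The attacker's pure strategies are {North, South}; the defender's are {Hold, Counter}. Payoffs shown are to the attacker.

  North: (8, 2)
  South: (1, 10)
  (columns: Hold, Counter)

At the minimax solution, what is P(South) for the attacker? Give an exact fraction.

2/5

Row minima: North → 2, South → 1; maximin = 2.
Column maxima: Hold → 8, Counter → 10; minimax = 8.
2 ≠ 8, so there is no saddle point; optimal play is mixed.
Let the attacker play North with probability p. Expected payoff against Hold: 8p + 1(1−p) = 7p + 1; against Counter: 2p + 10(1−p) = −8p + 10.
Setting these equal: 7p + 1 = −8p + 10 ⇒ 15p = 9 ⇒ p = 3/5, and the value is (7)·(3/5) + 1 = 26/5.
For the defender: with q = P(Hold), equating North's and South's payoffs gives 6q + 2 = −9q + 10 ⇒ q = 8/15.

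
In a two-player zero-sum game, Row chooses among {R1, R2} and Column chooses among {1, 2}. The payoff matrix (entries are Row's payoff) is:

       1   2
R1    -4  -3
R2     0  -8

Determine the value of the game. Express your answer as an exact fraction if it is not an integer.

Row minima: R1 → -4, R2 → -8; maximin = -4.
Column maxima: 1 → 0, 2 → -3; minimax = -3.
-4 ≠ -3, so there is no saddle point; optimal play is mixed.
Let Row play R1 with probability p. Expected payoff against 1: (-4)p + 0(1−p) = −4p; against 2: (-3)p + (-8)(1−p) = 5p − 8.
Setting these equal: −4p = 5p − 8 ⇒ −9p = -8 ⇒ p = 8/9, and the value is (-4)·(8/9) = -32/9.
For Column: with q = P(1), equating R1's and R2's payoffs gives −q − 3 = 8q − 8 ⇒ q = 5/9.

-32/9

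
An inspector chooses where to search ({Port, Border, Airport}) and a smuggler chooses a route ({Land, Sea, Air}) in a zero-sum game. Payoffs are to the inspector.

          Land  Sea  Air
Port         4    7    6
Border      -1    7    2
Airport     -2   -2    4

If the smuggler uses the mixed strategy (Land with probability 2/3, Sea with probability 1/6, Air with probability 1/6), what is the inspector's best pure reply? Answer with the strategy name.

Port

Expected payoff of Port: (2/3)·4 + (1/6)·7 + (1/6)·6 = 29/6.
Expected payoff of Border: (2/3)·(-1) + (1/6)·7 + (1/6)·2 = 5/6.
Expected payoff of Airport: (2/3)·(-2) + (1/6)·(-2) + (1/6)·4 = -1.
The largest is 29/6, so the inspector's best response is Port.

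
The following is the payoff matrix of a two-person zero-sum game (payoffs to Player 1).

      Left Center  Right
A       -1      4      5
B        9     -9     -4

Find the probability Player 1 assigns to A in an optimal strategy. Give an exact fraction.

Row minima: A → -1, B → -9; maximin = -1.
Column maxima: Left → 9, Center → 4, Right → 5; minimax = 4.
-1 ≠ 4, so there is no saddle point; optimal play is mixed.
Right is strictly dominated by Center (it gives Player 1 strictly more in every row), so Player 2 never plays it.
On the remaining 2×2 (A, B vs Left, Center):
Let Player 1 play A with probability p. Expected payoff against Left: (-1)p + 9(1−p) = −10p + 9; against Center: 4p + (-9)(1−p) = 13p − 9.
Setting these equal: −10p + 9 = 13p − 9 ⇒ −23p = -18 ⇒ p = 18/23, and the value is (-10)·(18/23) + 9 = 27/23.
For Player 2: with q = P(Left), equating A's and B's payoffs gives −5q + 4 = 18q − 9 ⇒ q = 13/23.

18/23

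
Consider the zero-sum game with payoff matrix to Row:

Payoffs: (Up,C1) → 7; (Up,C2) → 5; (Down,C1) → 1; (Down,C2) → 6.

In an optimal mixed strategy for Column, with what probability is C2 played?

Row minima: Up → 5, Down → 1; maximin = 5.
Column maxima: C1 → 7, C2 → 6; minimax = 6.
5 ≠ 6, so there is no saddle point; optimal play is mixed.
Let Row play Up with probability p. Expected payoff against C1: 7p + 1(1−p) = 6p + 1; against C2: 5p + 6(1−p) = −p + 6.
Setting these equal: 6p + 1 = −p + 6 ⇒ 7p = 5 ⇒ p = 5/7, and the value is (6)·(5/7) + 1 = 37/7.
For Column: with q = P(C1), equating Up's and Down's payoffs gives 2q + 5 = −5q + 6 ⇒ q = 1/7.

6/7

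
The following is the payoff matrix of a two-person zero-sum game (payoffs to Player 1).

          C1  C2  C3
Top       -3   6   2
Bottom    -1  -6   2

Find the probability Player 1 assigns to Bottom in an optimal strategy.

9/14

Row minima: Top → -3, Bottom → -6; maximin = -3.
Column maxima: C1 → -1, C2 → 6, C3 → 2; minimax = -1.
-3 ≠ -1, so there is no saddle point; optimal play is mixed.
C3 is strictly dominated by C1 (it gives Player 1 strictly more in every row), so Player 2 never plays it.
On the remaining 2×2 (Top, Bottom vs C1, C2):
Let Player 1 play Top with probability p. Expected payoff against C1: (-3)p + (-1)(1−p) = −2p − 1; against C2: 6p + (-6)(1−p) = 12p − 6.
Setting these equal: −2p − 1 = 12p − 6 ⇒ −14p = -5 ⇒ p = 5/14, and the value is (-2)·(5/14) − 1 = -12/7.
For Player 2: with q = P(C1), equating Top's and Bottom's payoffs gives −9q + 6 = 5q − 6 ⇒ q = 6/7.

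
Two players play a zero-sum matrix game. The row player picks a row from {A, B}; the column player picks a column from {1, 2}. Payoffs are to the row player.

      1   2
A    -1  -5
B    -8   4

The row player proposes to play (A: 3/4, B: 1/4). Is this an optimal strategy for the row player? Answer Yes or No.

Yes

Against 1 this mix gives (3/4)·(-1) + (1/4)·(-8) = -11/4.
Against 2 this mix gives (3/4)·(-5) + (1/4)·4 = -11/4.
All of the column player's active replies (1, 2) yield -11/4, and no column does worse for the row player. The mix makes the column player indifferent and guarantees -11/4, so it is optimal.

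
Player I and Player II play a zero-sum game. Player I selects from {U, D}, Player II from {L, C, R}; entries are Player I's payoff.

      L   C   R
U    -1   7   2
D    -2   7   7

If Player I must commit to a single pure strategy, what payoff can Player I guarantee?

Row minima: U → -1, D → -2.
The best of these is -1.

-1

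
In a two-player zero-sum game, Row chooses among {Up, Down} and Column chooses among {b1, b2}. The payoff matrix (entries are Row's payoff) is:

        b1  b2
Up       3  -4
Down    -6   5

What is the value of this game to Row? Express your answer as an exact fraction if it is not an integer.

-1/2

Row minima: Up → -4, Down → -6; maximin = -4.
Column maxima: b1 → 3, b2 → 5; minimax = 3.
-4 ≠ 3, so there is no saddle point; optimal play is mixed.
Let Row play Up with probability p. Expected payoff against b1: 3p + (-6)(1−p) = 9p − 6; against b2: (-4)p + 5(1−p) = −9p + 5.
Setting these equal: 9p − 6 = −9p + 5 ⇒ 18p = 11 ⇒ p = 11/18, and the value is (9)·(11/18) − 6 = -1/2.
For Column: with q = P(b1), equating Up's and Down's payoffs gives 7q − 4 = −11q + 5 ⇒ q = 1/2.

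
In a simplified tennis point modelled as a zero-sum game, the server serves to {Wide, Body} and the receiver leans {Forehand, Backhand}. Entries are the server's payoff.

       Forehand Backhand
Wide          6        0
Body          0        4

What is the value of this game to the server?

12/5

Row minima: Wide → 0, Body → 0; maximin = 0.
Column maxima: Forehand → 6, Backhand → 4; minimax = 4.
0 ≠ 4, so there is no saddle point; optimal play is mixed.
Let the server play Wide with probability p. Expected payoff against Forehand: 6p + 0(1−p) = 6p; against Backhand: 0p + 4(1−p) = −4p + 4.
Setting these equal: 6p = −4p + 4 ⇒ 10p = 4 ⇒ p = 2/5, and the value is (6)·(2/5) = 12/5.
For the receiver: with q = P(Forehand), equating Wide's and Body's payoffs gives 6q = −4q + 4 ⇒ q = 2/5.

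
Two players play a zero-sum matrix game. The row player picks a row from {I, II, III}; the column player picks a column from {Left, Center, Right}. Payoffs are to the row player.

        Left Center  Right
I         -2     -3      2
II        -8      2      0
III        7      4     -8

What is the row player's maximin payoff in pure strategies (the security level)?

-3

Row minima: I → -3, II → -8, III → -8.
The best of these is -3.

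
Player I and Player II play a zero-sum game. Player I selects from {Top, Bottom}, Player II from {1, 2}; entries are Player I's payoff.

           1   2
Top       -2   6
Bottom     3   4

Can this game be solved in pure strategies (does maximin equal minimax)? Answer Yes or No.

Row minima: Top → -2, Bottom → 3; maximin = 3.
Column maxima: 1 → 3, 2 → 6; minimax = 3.
maximin = minimax = 3, so a saddle point exists.

Yes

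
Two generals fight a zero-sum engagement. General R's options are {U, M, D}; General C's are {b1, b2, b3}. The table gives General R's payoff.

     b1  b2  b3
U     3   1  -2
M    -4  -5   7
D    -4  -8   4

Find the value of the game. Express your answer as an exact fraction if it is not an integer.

Row minima: U → -2, M → -5, D → -8; maximin = -2.
Column maxima: b1 → 3, b2 → 1, b3 → 7; minimax = 1.
-2 ≠ 1, so there is no saddle point; optimal play is mixed.
b1 is strictly dominated by b2 (it gives General R strictly more in every row), so General C never plays it.
With b1 eliminated, D is strictly dominated by M (M gives General R strictly more in every remaining column), so General R never plays it.
On the remaining 2×2 (U, M vs b2, b3):
Let General R play U with probability p. Expected payoff against b2: 1p + (-5)(1−p) = 6p − 5; against b3: (-2)p + 7(1−p) = −9p + 7.
Setting these equal: 6p − 5 = −9p + 7 ⇒ 15p = 12 ⇒ p = 4/5, and the value is (6)·(4/5) − 5 = -1/5.
For General C: with q = P(b2), equating U's and M's payoffs gives 3q − 2 = −12q + 7 ⇒ q = 3/5.

-1/5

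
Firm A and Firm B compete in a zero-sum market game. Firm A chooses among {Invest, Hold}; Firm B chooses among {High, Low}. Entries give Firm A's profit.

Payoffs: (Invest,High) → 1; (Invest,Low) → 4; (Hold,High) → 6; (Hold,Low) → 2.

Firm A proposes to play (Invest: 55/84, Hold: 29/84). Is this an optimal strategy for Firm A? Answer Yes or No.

Against High this mix gives (55/84)·1 + (29/84)·6 = 229/84.
Against Low this mix gives (55/84)·4 + (29/84)·2 = 139/42.
Firm B will play High, holding Firm A to 229/84. Shifting weight toward the row that does better against High would raise this floor (the equalizing mix achieves 22/7 against both High and Low), so the proposed strategy is not optimal.

No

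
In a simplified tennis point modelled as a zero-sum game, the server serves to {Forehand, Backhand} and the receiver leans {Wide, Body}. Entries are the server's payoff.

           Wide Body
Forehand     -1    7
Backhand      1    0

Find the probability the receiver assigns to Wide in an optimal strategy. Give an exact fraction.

Row minima: Forehand → -1, Backhand → 0; maximin = 0.
Column maxima: Wide → 1, Body → 7; minimax = 1.
0 ≠ 1, so there is no saddle point; optimal play is mixed.
Let the server play Forehand with probability p. Expected payoff against Wide: (-1)p + 1(1−p) = −2p + 1; against Body: 7p + 0(1−p) = 7p.
Setting these equal: −2p + 1 = 7p ⇒ −9p = -1 ⇒ p = 1/9, and the value is (-2)·(1/9) + 1 = 7/9.
For the receiver: with q = P(Wide), equating Forehand's and Backhand's payoffs gives −8q + 7 = q ⇒ q = 7/9.

7/9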